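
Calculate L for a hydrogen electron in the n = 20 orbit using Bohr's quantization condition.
2.10914e-33 J·s (or 20ℏ)

In the Bohr model, angular momentum is quantized:
L = nℏ

where ℏ = h/(2π) = 1.0545718e-34 J·s

For n = 20:
L = 20 × 1.0545718e-34 J·s
L = 2.10914e-33 J·s

This can also be written as L = 20ℏ.
The angular momentum is an integer multiple of the reduced Planck constant.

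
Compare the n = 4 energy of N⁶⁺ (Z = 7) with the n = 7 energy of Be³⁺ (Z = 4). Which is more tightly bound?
N⁶⁺ at n = 4 (E = -41.6675 eV)

Using E_n = -13.6057 Z² / n² eV:

N⁶⁺ (Z = 7) at n = 4:
E = -13.6057 × 7² / 4² = -13.6057 × 49 / 16 = -41.6674563 eV

Be³⁺ (Z = 4) at n = 7:
E = -13.6057 × 4² / 7² = -13.6057 × 16 / 49 = -4.4426776 eV

Since -41.6674563 eV < -4.4426776 eV,
N⁶⁺ at n = 4 is more tightly bound (requires more energy to ionize).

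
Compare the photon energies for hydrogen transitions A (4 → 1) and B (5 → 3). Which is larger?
4 → 1

Calculate the energy for each transition:

Transition 4 → 1:
ΔE₁ = |E_1 - E_4| = |-13.6057/1² - (-13.6057/4²)|
ΔE₁ = |-13.6057000000 - (-0.8503562500)| = 12.7553438 eV

Transition 5 → 3:
ΔE₂ = |E_3 - E_5| = |-13.6057/3² - (-13.6057/5²)|
ΔE₂ = |-1.5117444444 - (-0.5442280000)| = 0.9675164 eV

Since 12.7553438 eV > 0.9675164 eV, the transition 4 → 1 emits the more energetic photon.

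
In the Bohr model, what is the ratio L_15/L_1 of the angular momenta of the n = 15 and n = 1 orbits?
15.00000

In the Bohr model, L_n = nℏ, so the ratio is purely the ratio of quantum numbers:

L_15/L_1 = 15ℏ / 1ℏ = 15/1 = 15.00000

The angular momentum scales linearly with n.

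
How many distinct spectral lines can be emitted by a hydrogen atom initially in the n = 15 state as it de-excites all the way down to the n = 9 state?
21

The electron can occupy levels n = 9, 10, ..., 15 during de-excitation — that is m = 15 - 9 + 1 = 7 distinct levels.

The number of distinct spectral lines equals the number of ways to choose 2 of these m levels (each pair gives one possible emission transition):

Number of lines = m(m-1)/2 = 7×6/2 = 21

These correspond to all possible transitions between the 7 levels:
15 → 14, 15 → 13, 15 → 12, 15 → 11, 15 → 10, 15 → 9, 14 → 13, 14 → 12...

Each transition produces a photon with a unique energy (and thus wavelength). This count does not depend on Z.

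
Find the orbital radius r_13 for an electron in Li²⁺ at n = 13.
2.9810 nm (or 29.8103 Å)

The Bohr radius formula is:
r_n = n² a₀ / Z

where a₀ = 0.0529177 nm is the Bohr radius.

For Li²⁺ (Z = 3) at n = 13:
r_13 = 13² × 0.0529177 nm / 3
r_13 = 169 × 0.0529177 nm / 3
r_13 = 8.94309 nm / 3
r_13 = 2.9810 nm

The electron orbits at approximately 2.9810 nm from the nucleus.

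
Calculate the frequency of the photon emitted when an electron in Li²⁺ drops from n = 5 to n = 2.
6.218e+15 Hz

First, find the transition energy:
E_5 = -13.6057 × 3² / 5² = -4.89805200 eV
E_2 = -13.6057 × 3² / 2² = -30.61282500 eV
|ΔE| = |E_2 - E_5| = 25.71477300 eV

Convert to Joules: E = 25.71477300 eV × (1.602177 × 10⁻¹⁹ J/eV) = 4.11996e-18 J

Using E = hf:
f = E/h = 4.11996e-18 J / (6.62607 × 10⁻³⁴ J·s)
f = 6.218e+15 Hz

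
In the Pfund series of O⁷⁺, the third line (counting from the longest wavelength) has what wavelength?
58.41 nm

The lines of a series are numbered from the longest wavelength (smallest ΔE) outward; the third line is the transition from n = n_f + 3 to n_f.
The Pfund series has all transitions ending at n_f = 5.

For O⁷⁺ (Z = 8), the third line (γ-line) is the jump from n = 8 to n = 5:
E_8 = -13.6057 × 8² / 8² = -13.6057 eV
E_5 = -13.6057 × 8² / 5² = -34.8306 eV
ΔE = E_8 - E_5 = 21.2249 eV

λ = hc/E = 1239.84 eV·nm / 21.2249 eV
λ = 58.41 nm

This is the γ-line of the Pfund series in O⁷⁺.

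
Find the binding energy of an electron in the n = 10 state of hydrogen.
0.136 eV

The ionization energy is the energy needed to remove the electron completely (n → ∞).

For hydrogen, E_n = -13.6057 eV / n².

At n = 10: E_10 = -13.6057 / 10² = -0.136057 eV
At n = ∞: E_∞ = 0 eV

Ionization energy = E_∞ - E_10 = 0 - (-0.136057) = 0.136057 eV
Ionization energy ≈ 0.136 eV

This is also called the binding energy of the electron in state n = 10.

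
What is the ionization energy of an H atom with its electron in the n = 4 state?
0.850 eV

The ionization energy is the energy needed to remove the electron completely (n → ∞).

For hydrogen, E_n = -13.6057 eV / n².

At n = 4: E_4 = -13.6057 / 4² = -0.850356 eV
At n = ∞: E_∞ = 0 eV

Ionization energy = E_∞ - E_4 = 0 - (-0.850356) = 0.850356 eV
Ionization energy ≈ 0.850 eV

This is also called the binding energy of the electron in state n = 4.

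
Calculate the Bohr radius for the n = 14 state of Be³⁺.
2.592968 nm (or 25.929683 Å)

The Bohr radius formula is:
r_n = n² a₀ / Z

where a₀ = 0.052917721 nm is the Bohr radius.

For Be³⁺ (Z = 4) at n = 14:
r_14 = 14² × 0.052917721 nm / 4
r_14 = 196 × 0.052917721 nm / 4
r_14 = 10.3718733 nm / 4
r_14 = 2.592968 nm

The electron orbits at approximately 2.592968 nm from the nucleus.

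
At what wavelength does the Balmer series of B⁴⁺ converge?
14.580242 nm

The series limit corresponds to the transition from n = ∞ to n = 2.
This is the highest energy (shortest wavelength) transition in the Balmer series.

E_∞ = 0 eV
E_2 = -13.6057 × 5² / 2² = -85.03562500 eV

Energy at series limit:
ΔE = E_∞ - E_2 = 0 - (-85.03562500) = 85.03562500 eV
λ = hc/E = 1239.84 eV·nm / 85.03562500 eV = 14.580242 nm

This energy equals the ionization energy from the n = 2 state of B⁴⁺.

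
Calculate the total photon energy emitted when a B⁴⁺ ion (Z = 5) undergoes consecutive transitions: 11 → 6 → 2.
82.224530 eV

The energy levels of B⁴⁺ are E_n = -13.6057 × 5² / n² eV.

First transition (11 → 6):
ΔE₁ = |E_6 - E_11|
ΔE₁ = |-9.448402777778 - (-2.811095041322)| = 6.637307736 eV

Second transition (6 → 2):
ΔE₂ = |E_2 - E_6|
ΔE₂ = |-85.035625000000 - (-9.448402777778)| = 75.587222222 eV

Total energy released:
E_total = ΔE₁ + ΔE₂ = 6.637307736 + 75.587222222 = 82.224530 eV

Note: This equals the direct transition 11 → 2: 82.224530 eV ✓
Energy is conserved regardless of the path taken.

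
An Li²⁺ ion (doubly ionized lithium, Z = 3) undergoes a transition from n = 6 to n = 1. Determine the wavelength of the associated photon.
10.4145 nm

First, find the transition energy using E_n = -13.6057 Z² / n² eV:
E_6 = -13.6057 × 3² / 6² = -3.401425 eV
E_1 = -13.6057 × 3² / 1² = -122.451300 eV

Photon energy: |ΔE| = |E_1 - E_6| = 119.049875 eV

Convert to wavelength using E = hc/λ with hc = 1239.84 eV·nm:
λ = hc/E = 1239.84 eV·nm / 119.049875 eV
λ = 10.4145 nm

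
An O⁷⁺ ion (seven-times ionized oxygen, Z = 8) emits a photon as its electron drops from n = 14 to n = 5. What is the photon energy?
30.387914 eV

The energy levels are E_n = -13.6057 Z² eV / n².

Energy at n = 14: E_14 = -13.6057 × 8² / 14² = -4.442677551 eV
Energy at n = 5: E_5 = -13.6057 × 8² / 5² = -34.830592000 eV

For emission (electron falling to lower state), the photon energy is:
E_photon = E_14 - E_5 = |-4.442677551 - (-34.830592000)|
E_photon = 30.387914 eV

This energy is carried away by the emitted photon.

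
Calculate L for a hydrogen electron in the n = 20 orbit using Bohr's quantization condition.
2.1091e-33 J·s (or 20ℏ)

In the Bohr model, angular momentum is quantized:
L = nℏ

where ℏ = h/(2π) = 1.054572e-34 J·s

For n = 20:
L = 20 × 1.054572e-34 J·s
L = 2.1091e-33 J·s

This can also be written as L = 20ℏ.
The angular momentum is an integer multiple of the reduced Planck constant.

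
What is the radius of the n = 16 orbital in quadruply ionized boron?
2.709387 nm (or 27.093873 Å)

The Bohr radius formula is:
r_n = n² a₀ / Z

where a₀ = 0.052917721 nm is the Bohr radius.

For B⁴⁺ (Z = 5) at n = 16:
r_16 = 16² × 0.052917721 nm / 5
r_16 = 256 × 0.052917721 nm / 5
r_16 = 13.5469366 nm / 5
r_16 = 2.709387 nm

The electron orbits at approximately 2.709387 nm from the nucleus.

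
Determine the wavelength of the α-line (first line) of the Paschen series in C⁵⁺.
52.0723 nm

The longest wavelength corresponds to the smallest energy transition in the series.
The Paschen series has all transitions ending at n_f = 3.

For C⁵⁺ (Z = 6), the first line (α-line) is the jump from n = 4 to n = 3:
E_4 = -13.6057 × 6² / 4² = -30.612825 eV
E_3 = -13.6057 × 6² / 3² = -54.422800 eV
ΔE = E_4 - E_3 = 23.809975 eV

λ = hc/E = 1239.84 eV·nm / 23.809975 eV
λ = 52.0723 nm

This is the α-line of the Paschen series in C⁵⁺.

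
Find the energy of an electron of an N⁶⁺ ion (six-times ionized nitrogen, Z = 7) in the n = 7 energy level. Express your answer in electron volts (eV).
-13.6057 eV

The energy levels of a hydrogen-like atom are given by:
E_n = -13.6057 Z² / n² eV  (with Z = 7 for N⁶⁺)

For n = 7:
E_7 = -13.6057 × 7² / 7²
E_7 = -13.6057 × 49 / 49
E_7 = -13.6057 eV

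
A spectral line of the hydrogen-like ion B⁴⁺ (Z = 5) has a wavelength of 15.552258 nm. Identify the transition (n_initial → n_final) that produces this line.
n = 8 → n = 2

First, find the photon energy from the wavelength (hc = 1239.84 eV·nm):
E = hc/λ = 1239.84 eV·nm / 15.552258 nm = 79.720900 eV

The energy levels of B⁴⁺ satisfy E_n = -13.6057 × 5² / n² eV, so an emission n_i → n_f releases
ΔE = 13.6057 × 5² × (1/n_f² − 1/n_i²) eV.

Setting ΔE equal to the photon energy:
1/n_f² − 1/n_i² = 79.720900 / (13.6057 × 5²) = 0.23437500

Since 1/n_i² must be positive, we need 1/n_f² > 0.23437500, i.e. n_f ≤ 2. For each allowed n_f, solve n_i = (1/n_f² − 0.23437500)^(−1/2) and check whether it is a whole number:
  n_f = 1: 1/n_i² = 1.00000000 − 0.23437500 = 0.76562500 → n_i = 1.143  (not an integer) ✗
  n_f = 2: 1/n_i² = 0.25000000 − 0.23437500 = 0.01562500 → n_i = 8.000  → integer, n_i = 8 ✓

Only n_f = 2 gives an integer upper level, n_i = 8.

The transition is from n = 8 to n = 2 (emission).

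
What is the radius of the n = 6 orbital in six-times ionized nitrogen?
0.2721 nm (or 2.7215 Å)

The Bohr radius formula is:
r_n = n² a₀ / Z

where a₀ = 0.0529177 nm is the Bohr radius.

For N⁶⁺ (Z = 7) at n = 6:
r_6 = 6² × 0.0529177 nm / 7
r_6 = 36 × 0.0529177 nm / 7
r_6 = 1.90504 nm / 7
r_6 = 0.2721 nm

The electron orbits at approximately 0.2721 nm from the nucleus.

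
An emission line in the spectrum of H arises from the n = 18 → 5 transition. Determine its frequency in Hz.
1.21440e+14 Hz

First, find the transition energy:
E_18 = -13.6057 / 18² = -0.041992901 eV
E_5 = -13.6057 / 5² = -0.544228000 eV
|ΔE| = |E_5 - E_18| = 0.502235099 eV

Convert to Joules: E = 0.502235099 eV × (1.602177 × 10⁻¹⁹ J/eV) = 8.0466952e-20 J

Using E = hf:
f = E/h = 8.0466952e-20 J / (6.62607 × 10⁻³⁴ J·s)
f = 1.21440e+14 Hz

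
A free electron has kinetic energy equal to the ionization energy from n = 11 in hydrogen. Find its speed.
1.98881e+05 m/s (or 0.066% of c)

The binding energy at n = 11 for hydrogen is:
E_11 = -13.6057/11² = -0.112443802 eV
|E_11| = 0.112443802 eV

Convert to Joules:
KE = 0.112443802 eV × (1.602177 × 10⁻¹⁹ J/eV) = 1.8015487e-20 J

Using KE = ½mv²:
v = √(2·KE/m_e)
v = √(2 × 1.8015487e-20 J / 9.10938 × 10⁻³¹ kg)
v = 1.98881e+05 m/s

This is approximately 0.066% the speed of light.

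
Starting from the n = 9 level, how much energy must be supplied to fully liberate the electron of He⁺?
0.67 eV

The ionization energy is the energy needed to remove the electron completely (n → ∞).

For a hydrogen-like ion with Z = 2, E_n = -13.6057 Z² / n² eV.

At n = 9: E_9 = -13.6057 × 2² / 9² = -0.67189 eV
At n = ∞: E_∞ = 0 eV

Ionization energy = E_∞ - E_9 = 0 - (-0.67189) = 0.67189 eV
Ionization energy ≈ 0.67 eV

This is also called the binding energy of the electron in state n = 9.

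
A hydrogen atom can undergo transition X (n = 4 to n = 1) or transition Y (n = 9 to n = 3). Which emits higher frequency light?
4 → 1

Calculate the energy for each transition:

Transition 4 → 1:
ΔE₁ = |E_1 - E_4| = |-13.6057/1² - (-13.6057/4²)|
ΔE₁ = |-13.605700000000 - (-0.850356250000)| = 12.755343750 eV

Transition 9 → 3:
ΔE₂ = |E_3 - E_9| = |-13.6057/3² - (-13.6057/9²)|
ΔE₂ = |-1.511744444444 - (-0.167971604938)| = 1.343772840 eV

Since 12.755343750 eV > 1.343772840 eV, the transition 4 → 1 emits the more energetic photon.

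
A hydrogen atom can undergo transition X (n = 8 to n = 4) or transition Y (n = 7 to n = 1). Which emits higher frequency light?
7 → 1

Calculate the energy for each transition:

Transition 8 → 4:
ΔE₁ = |E_4 - E_8| = |-13.6057/4² - (-13.6057/8²)|
ΔE₁ = |-0.8503562500 - (-0.2125890625)| = 0.6377672 eV

Transition 7 → 1:
ΔE₂ = |E_1 - E_7| = |-13.6057/1² - (-13.6057/7²)|
ΔE₂ = |-13.6057000000 - (-0.2776673469)| = 13.3280327 eV

Since 13.3280327 eV > 0.6377672 eV, the transition 7 → 1 emits the more energetic photon.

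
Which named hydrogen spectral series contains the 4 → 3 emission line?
Paschen series

The spectral series in hydrogen are named based on the final (lower) energy level:
- Lyman series: n_final = 1 (ultraviolet)
- Balmer series: n_final = 2 (visible/near-UV)
- Paschen series: n_final = 3 (infrared)
- Brackett series: n_final = 4 (infrared)
- Pfund series: n_final = 5 (far infrared)

Since this transition ends at n = 3, it belongs to the Paschen series.

For reference, this 4 → 3 line has photon energy
ΔE = 13.6057 eV × (1/3² - 1/4²) = 0.66138819 eV,
corresponding to wavelength λ = hc/ΔE = 1239.84 eV·nm / 0.66138819 eV = 1874.60 nm in the infrared region.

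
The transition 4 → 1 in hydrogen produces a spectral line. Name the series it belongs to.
Lyman series

The spectral series in hydrogen are named based on the final (lower) energy level:
- Lyman series: n_final = 1 (ultraviolet)
- Balmer series: n_final = 2 (visible/near-UV)
- Paschen series: n_final = 3 (infrared)
- Brackett series: n_final = 4 (infrared)
- Pfund series: n_final = 5 (far infrared)

Since this transition ends at n = 1, it belongs to the Lyman series.

For reference, this 4 → 1 line has photon energy
ΔE = 13.6057 eV × (1/1² - 1/4²) = 12.75534375 eV,
corresponding to wavelength λ = hc/ΔE = 1239.84 eV·nm / 12.75534375 eV = 97.201614 nm in the ultraviolet region.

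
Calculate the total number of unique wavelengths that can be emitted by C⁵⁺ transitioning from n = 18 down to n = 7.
66

The electron can occupy levels n = 7, 8, ..., 18 during de-excitation — that is m = 18 - 7 + 1 = 12 distinct levels.

The number of distinct spectral lines equals the number of ways to choose 2 of these m levels (each pair gives one possible emission transition):

Number of lines = m(m-1)/2 = 12×11/2 = 66

These correspond to all possible transitions between the 12 levels:
18 → 17, 18 → 16, 18 → 15, 18 → 14, 18 → 13, 18 → 12, 18 → 11, 18 → 10...

Each transition produces a photon with a unique energy (and thus wavelength). This count does not depend on Z.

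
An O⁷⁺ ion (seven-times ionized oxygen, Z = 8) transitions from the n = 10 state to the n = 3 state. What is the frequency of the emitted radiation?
2.129e+16 Hz

First, find the transition energy:
E_10 = -13.6057 × 8² / 10² = -8.70765 eV
E_3 = -13.6057 × 8² / 3² = -96.75164 eV
|ΔE| = |E_3 - E_10| = 88.04399 eV

Convert to Joules: E = 88.04399 eV × (1.602177 × 10⁻¹⁹ J/eV) = 1.41062e-17 J

Using E = hf:
f = E/h = 1.41062e-17 J / (6.62607 × 10⁻³⁴ J·s)
f = 2.129e+16 Hz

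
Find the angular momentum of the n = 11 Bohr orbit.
1.1600e-33 J·s (or 11ℏ)

In the Bohr model, angular momentum is quantized:
L = nℏ

where ℏ = h/(2π) = 1.054572e-34 J·s

For n = 11:
L = 11 × 1.054572e-34 J·s
L = 1.1600e-33 J·s

This can also be written as L = 11ℏ.
The angular momentum is an integer multiple of the reduced Planck constant.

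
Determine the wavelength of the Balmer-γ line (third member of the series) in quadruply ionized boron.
17.357 nm

The lines of a series are numbered from the longest wavelength (smallest ΔE) outward; the third line is the transition from n = n_f + 3 to n_f.
The Balmer series has all transitions ending at n_f = 2.

For B⁴⁺ (Z = 5), the third line (γ-line) is the jump from n = 5 to n = 2:
E_5 = -13.6057 × 5² / 5² = -13.60570 eV
E_2 = -13.6057 × 5² / 2² = -85.03563 eV
ΔE = E_5 - E_2 = 71.42993 eV

λ = hc/E = 1239.84 eV·nm / 71.42993 eV
λ = 17.357 nm

This is the γ-line of the Balmer series in B⁴⁺.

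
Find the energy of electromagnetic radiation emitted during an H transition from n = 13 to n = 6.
0.30 eV

The energy levels are E_n = -13.6057 eV / n².

Energy at n = 13: E_13 = -13.6057 / 13² = -0.08051 eV
Energy at n = 6: E_6 = -13.6057 / 6² = -0.37794 eV

For emission (electron falling to lower state), the photon energy is:
E_photon = E_13 - E_6 = |-0.08051 - (-0.37794)|
E_photon = 0.30 eV

This energy is carried away by the emitted photon.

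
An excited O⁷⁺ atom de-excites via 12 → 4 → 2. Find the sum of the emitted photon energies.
211.6442 eV

The energy levels of O⁷⁺ are E_n = -13.6057 × 8² / n² eV.

First transition (12 → 4):
ΔE₁ = |E_4 - E_12|
ΔE₁ = |-54.4228000000 - (-6.0469777778)| = 48.3758222 eV

Second transition (4 → 2):
ΔE₂ = |E_2 - E_4|
ΔE₂ = |-217.6912000000 - (-54.4228000000)| = 163.2684000 eV

Total energy released:
E_total = ΔE₁ + ΔE₂ = 48.3758222 + 163.2684000 = 211.6442 eV

Note: This equals the direct transition 12 → 2: 211.6442 eV ✓
Energy is conserved regardless of the path taken.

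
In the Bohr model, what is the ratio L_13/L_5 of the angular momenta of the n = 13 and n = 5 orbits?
2.60

In the Bohr model, L_n = nℏ, so the ratio is purely the ratio of quantum numbers:

L_13/L_5 = 13ℏ / 5ℏ = 13/5 = 2.60

The angular momentum scales linearly with n.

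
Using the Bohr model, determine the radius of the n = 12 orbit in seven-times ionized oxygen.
0.952519 nm (or 9.525190 Å)

The Bohr radius formula is:
r_n = n² a₀ / Z

where a₀ = 0.052917721 nm is the Bohr radius.

For O⁷⁺ (Z = 8) at n = 12:
r_12 = 12² × 0.052917721 nm / 8
r_12 = 144 × 0.052917721 nm / 8
r_12 = 7.6201518 nm / 8
r_12 = 0.952519 nm

The electron orbits at approximately 0.952519 nm from the nucleus.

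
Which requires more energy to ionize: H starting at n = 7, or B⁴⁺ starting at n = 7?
B⁴⁺ at n = 7 (E = -6.94168 eV)

Using E_n = -13.6057 Z² / n² eV:

H (Z = 1) at n = 7:
E = -13.6057 × 1² / 7² = -13.6057 × 1 / 49 = -0.27766735 eV

B⁴⁺ (Z = 5) at n = 7:
E = -13.6057 × 5² / 7² = -13.6057 × 25 / 49 = -6.94168367 eV

Since -6.94168367 eV < -0.27766735 eV,
B⁴⁺ at n = 7 is more tightly bound (requires more energy to ionize).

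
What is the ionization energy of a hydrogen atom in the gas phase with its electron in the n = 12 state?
0.0945 eV

The ionization energy is the energy needed to remove the electron completely (n → ∞).

For hydrogen, E_n = -13.6057 eV / n².

At n = 12: E_12 = -13.6057 / 12² = -0.0944840 eV
At n = ∞: E_∞ = 0 eV

Ionization energy = E_∞ - E_12 = 0 - (-0.0944840) = 0.0944840 eV
Ionization energy ≈ 0.0945 eV

This is also called the binding energy of the electron in state n = 12.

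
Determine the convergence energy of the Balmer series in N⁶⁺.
166.670 eV

The series limit corresponds to the transition from n = ∞ to n = 2.
This is the highest energy (shortest wavelength) transition in the Balmer series.

E_∞ = 0 eV
E_2 = -13.6057 × 7² / 2² = -166.670 eV

Energy at series limit:
ΔE = E_∞ - E_2 = 0 - (-166.670) = 166.670 eV

This energy equals the ionization energy from the n = 2 state of N⁶⁺.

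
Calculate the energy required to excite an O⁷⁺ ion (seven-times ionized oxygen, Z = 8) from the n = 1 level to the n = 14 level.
866.322 eV

The energy levels of a hydrogen-like atom are E_n = -13.6057 Z² eV / n².

Energy at n = 1: E_1 = -13.6057 × 8² / 1² = -870.764800 eV
Energy at n = 14: E_14 = -13.6057 × 8² / 14² = -4.442678 eV

The excitation energy is the difference:
ΔE = E_14 - E_1
ΔE = -4.442678 - (-870.764800)
ΔE = 866.322 eV

Since this is positive, energy must be absorbed (photon absorption).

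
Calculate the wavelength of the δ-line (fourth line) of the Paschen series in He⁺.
251.1675 nm

The lines of a series are numbered from the longest wavelength (smallest ΔE) outward; the fourth line is the transition from n = n_f + 4 to n_f.
The Paschen series has all transitions ending at n_f = 3.

For He⁺ (Z = 2), the fourth line (δ-line) is the jump from n = 7 to n = 3:
E_7 = -13.6057 × 2² / 7² = -1.11066939 eV
E_3 = -13.6057 × 2² / 3² = -6.04697778 eV
ΔE = E_7 - E_3 = 4.93630839 eV

λ = hc/E = 1239.84 eV·nm / 4.93630839 eV
λ = 251.1675 nm

This is the δ-line of the Paschen series in He⁺.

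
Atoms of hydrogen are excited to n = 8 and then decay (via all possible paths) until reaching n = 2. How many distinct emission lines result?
21

The electron can occupy levels n = 2, 3, ..., 8 during de-excitation — that is m = 8 - 2 + 1 = 7 distinct levels.

The number of distinct spectral lines equals the number of ways to choose 2 of these m levels (each pair gives one possible emission transition):

Number of lines = m(m-1)/2 = 7×6/2 = 21

These correspond to all possible transitions between the 7 levels:
8 → 7, 8 → 6, 8 → 5, 8 → 4, 8 → 3, 8 → 2, 7 → 6, 7 → 5...

Each transition produces a photon with a unique energy (and thus wavelength). This count does not depend on Z.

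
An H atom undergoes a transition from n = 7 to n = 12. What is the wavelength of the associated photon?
6768.302 nm

First, find the transition energy using E_n = -13.6057 / n² eV:
E_7 = -13.6057 / 7² = -0.277667347 eV
E_12 = -13.6057 / 12² = -0.094484028 eV

Photon energy: |ΔE| = |E_12 - E_7| = 0.183183319 eV

Convert to wavelength using E = hc/λ with hc = 1239.84 eV·nm:
λ = hc/E = 1239.84 eV·nm / 0.183183319 eV
λ = 6768.302 nm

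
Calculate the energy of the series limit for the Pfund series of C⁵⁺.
19.592 eV

The series limit corresponds to the transition from n = ∞ to n = 5.
This is the highest energy (shortest wavelength) transition in the Pfund series.

E_∞ = 0 eV
E_5 = -13.6057 × 6² / 5² = -19.592 eV

Energy at series limit:
ΔE = E_∞ - E_5 = 0 - (-19.592) = 19.592 eV

This energy equals the ionization energy from the n = 5 state of C⁵⁺.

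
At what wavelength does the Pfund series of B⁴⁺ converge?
91.1265 nm

The series limit corresponds to the transition from n = ∞ to n = 5.
This is the highest energy (shortest wavelength) transition in the Pfund series.

E_∞ = 0 eV
E_5 = -13.6057 × 5² / 5² = -13.605700 eV

Energy at series limit:
ΔE = E_∞ - E_5 = 0 - (-13.605700) = 13.605700 eV
λ = hc/E = 1239.84 eV·nm / 13.605700 eV = 91.1265 nm

This energy equals the ionization energy from the n = 5 state of B⁴⁺.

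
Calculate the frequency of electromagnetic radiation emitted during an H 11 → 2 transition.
7.9527e+14 Hz

First, find the transition energy:
E_11 = -13.6057 / 11² = -0.1124438 eV
E_2 = -13.6057 / 2² = -3.4014250 eV
|ΔE| = |E_2 - E_11| = 3.2889812 eV

Convert to Joules: E = 3.2889812 eV × (1.602177 × 10⁻¹⁹ J/eV) = 5.269530e-19 J

Using E = hf:
f = E/h = 5.269530e-19 J / (6.62607 × 10⁻³⁴ J·s)
f = 7.9527e+14 Hz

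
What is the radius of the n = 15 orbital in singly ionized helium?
5.953244 nm (or 59.532436 Å)

The Bohr radius formula is:
r_n = n² a₀ / Z

where a₀ = 0.052917721 nm is the Bohr radius.

For He⁺ (Z = 2) at n = 15:
r_15 = 15² × 0.052917721 nm / 2
r_15 = 225 × 0.052917721 nm / 2
r_15 = 11.9064872 nm / 2
r_15 = 5.953244 nm

The electron orbits at approximately 5.953244 nm from the nucleus.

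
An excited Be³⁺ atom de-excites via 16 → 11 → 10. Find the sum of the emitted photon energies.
1.32656 eV

The energy levels of Be³⁺ are E_n = -13.6057 × 4² / n² eV.

First transition (16 → 11):
ΔE₁ = |E_11 - E_16|
ΔE₁ = |-1.79910082645 - (-0.85035625000)| = 0.94874458 eV

Second transition (11 → 10):
ΔE₂ = |E_10 - E_11|
ΔE₂ = |-2.17691200000 - (-1.79910082645)| = 0.37781117 eV

Total energy released:
E_total = ΔE₁ + ΔE₂ = 0.94874458 + 0.37781117 = 1.32656 eV

Note: This equals the direct transition 16 → 10: 1.32656 eV ✓
Energy is conserved regardless of the path taken.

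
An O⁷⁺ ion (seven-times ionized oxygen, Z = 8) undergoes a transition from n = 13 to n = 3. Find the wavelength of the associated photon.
13.53549 nm

First, find the transition energy using E_n = -13.6057 Z² / n² eV:
E_13 = -13.6057 × 8² / 13² = -5.1524544 eV
E_3 = -13.6057 × 8² / 3² = -96.7516444 eV

Photon energy: |ΔE| = |E_3 - E_13| = 91.5991900 eV

Convert to wavelength using E = hc/λ with hc = 1239.84 eV·nm:
λ = hc/E = 1239.84 eV·nm / 91.5991900 eV
λ = 13.53549 nm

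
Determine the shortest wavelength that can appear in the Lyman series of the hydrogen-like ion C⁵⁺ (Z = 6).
2.53 nm

The series limit corresponds to the transition from n = ∞ to n = 1.
This is the highest energy (shortest wavelength) transition in the Lyman series.

E_∞ = 0 eV
E_1 = -13.6057 × 6² / 1² = -489.8052 eV

Energy at series limit:
ΔE = E_∞ - E_1 = 0 - (-489.8052) = 489.8052 eV
λ = hc/E = 1239.84 eV·nm / 489.8052 eV = 2.53 nm

This energy equals the ionization energy from the n = 1 state of C⁵⁺.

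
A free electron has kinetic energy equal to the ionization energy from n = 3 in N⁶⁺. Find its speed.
5.1046e+06 m/s (or 1.702716% of c)

The binding energy at n = 3 for N⁶⁺ is:
E_3 = -13.6057 × 7²/3² = -74.07547778 eV
|E_3| = 74.07547778 eV

Convert to Joules:
KE = 74.07547778 eV × (1.602177 × 10⁻¹⁹ J/eV) = 1.186820e-17 J

Using KE = ½mv²:
v = √(2·KE/m_e)
v = √(2 × 1.186820e-17 J / 9.10938 × 10⁻³¹ kg)
v = 5.1046e+06 m/s

This is approximately 1.702716% the speed of light.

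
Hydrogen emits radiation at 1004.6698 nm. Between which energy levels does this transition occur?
n = 7 → n = 3

First, find the photon energy from the wavelength (hc = 1239.84 eV·nm):
E = hc/λ = 1239.84 eV·nm / 1004.6698 nm = 1.2340771 eV

The energy levels of hydrogen satisfy E_n = -13.6057 / n² eV, so an emission n_i → n_f releases
ΔE = 13.6057 × (1/n_f² − 1/n_i²) eV.

Setting ΔE equal to the photon energy:
1/n_f² − 1/n_i² = 1.2340771 / 13.6057 = 0.090702948

Since 1/n_i² must be positive, we need 1/n_f² > 0.090702948, i.e. n_f ≤ 3. For each allowed n_f, solve n_i = (1/n_f² − 0.090702948)^(−1/2) and check whether it is a whole number:
  n_f = 1: 1/n_i² = 1.000000000 − 0.090702948 = 0.909297052 → n_i = 1.049  (not an integer) ✗
  n_f = 2: 1/n_i² = 0.250000000 − 0.090702948 = 0.159297052 → n_i = 2.506  (not an integer) ✗
  n_f = 3: 1/n_i² = 0.111111111 − 0.090702948 = 0.020408163 → n_i = 7.000  → integer, n_i = 7 ✓

Only n_f = 3 gives an integer upper level, n_i = 7.

The transition is from n = 7 to n = 3 (emission).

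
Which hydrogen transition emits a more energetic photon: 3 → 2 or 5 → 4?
3 → 2

Calculate the energy for each transition:

Transition 3 → 2:
ΔE₁ = |E_2 - E_3| = |-13.6057/2² - (-13.6057/3²)|
ΔE₁ = |-3.40142500 - (-1.51174444)| = 1.88968 eV

Transition 5 → 4:
ΔE₂ = |E_4 - E_5| = |-13.6057/4² - (-13.6057/5²)|
ΔE₂ = |-0.85035625 - (-0.54422800)| = 0.30613 eV

Since 1.88968 eV > 0.30613 eV, the transition 3 → 2 emits the more energetic photon.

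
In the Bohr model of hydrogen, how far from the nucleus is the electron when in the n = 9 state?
4.2863 nm (or 42.8633 Å)

The Bohr radius formula is:
r_n = n² a₀ / Z

where a₀ = 0.0529177 nm is the Bohr radius.

For H (Z = 1) at n = 9:
r_9 = 9² × 0.0529177 nm / 1
r_9 = 81 × 0.0529177 nm / 1
r_9 = 4.28633 nm / 1
r_9 = 4.2863 nm

The electron orbits at approximately 4.2863 nm from the nucleus.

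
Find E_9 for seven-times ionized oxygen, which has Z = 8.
-10.75 eV

For hydrogen-like ions, the energy levels scale with Z²:
E_n = -13.6057 Z² / n² eV

For O⁷⁺ (Z = 8) at n = 9:
E_9 = -13.6057 × 8² / 9²
E_9 = -13.6057 × 64 / 81
E_9 = -870.7648 / 81
E_9 = -10.75 eV

The energy is 64 times more negative than hydrogen at the same n due to the stronger nuclear charge.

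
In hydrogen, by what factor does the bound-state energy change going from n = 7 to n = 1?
49.00

Using E_n = -13.6057 Z² / n² eV with Z = 1:

E_1 = -13.6057 / 1² = -13.6057 / 1 = -13.60570000 eV
E_7 = -13.6057 / 7² = -13.6057 / 49 = -0.27766735 eV

The ratio is:
E_1/E_7 = (-13.60570000) / (-0.27766735)
E_1/E_7 = (-13.6057/1) / (-13.6057/49)
E_1/E_7 = 49/1
E_1/E_7 = 49.00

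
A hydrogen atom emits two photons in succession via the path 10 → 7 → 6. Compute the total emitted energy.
0.2419 eV

The energy levels of hydrogen are E_n = -13.6057 / n² eV.

First transition (10 → 7):
ΔE₁ = |E_7 - E_10|
ΔE₁ = |-0.2776673469 - (-0.1360570000)| = 0.1416103 eV

Second transition (7 → 6):
ΔE₂ = |E_6 - E_7|
ΔE₂ = |-0.3779361111 - (-0.2776673469)| = 0.1002688 eV

Total energy released:
E_total = ΔE₁ + ΔE₂ = 0.1416103 + 0.1002688 = 0.2419 eV

Note: This equals the direct transition 10 → 6: 0.2419 eV ✓
Energy is conserved regardless of the path taken.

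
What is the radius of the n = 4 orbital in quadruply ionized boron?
0.1693 nm (or 1.6934 Å)

The Bohr radius formula is:
r_n = n² a₀ / Z

where a₀ = 0.0529177 nm is the Bohr radius.

For B⁴⁺ (Z = 5) at n = 4:
r_4 = 4² × 0.0529177 nm / 5
r_4 = 16 × 0.0529177 nm / 5
r_4 = 0.84668 nm / 5
r_4 = 0.1693 nm

The electron orbits at approximately 0.1693 nm from the nucleus.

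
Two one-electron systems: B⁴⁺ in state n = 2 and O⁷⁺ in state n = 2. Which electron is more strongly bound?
O⁷⁺ at n = 2 (E = -217.69 eV)

Using E_n = -13.6057 Z² / n² eV:

B⁴⁺ (Z = 5) at n = 2:
E = -13.6057 × 5² / 2² = -13.6057 × 25 / 4 = -85.03563 eV

O⁷⁺ (Z = 8) at n = 2:
E = -13.6057 × 8² / 2² = -13.6057 × 64 / 4 = -217.69120 eV

Since -217.69120 eV < -85.03563 eV,
O⁷⁺ at n = 2 is more tightly bound (requires more energy to ionize).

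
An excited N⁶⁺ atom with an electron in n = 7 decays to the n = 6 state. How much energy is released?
4.913 eV

The energy levels are E_n = -13.6057 Z² eV / n².

Energy at n = 7: E_7 = -13.6057 × 7² / 7² = -13.605700 eV
Energy at n = 6: E_6 = -13.6057 × 7² / 6² = -18.518869 eV

For emission (electron falling to lower state), the photon energy is:
E_photon = E_7 - E_6 = |-13.605700 - (-18.518869)|
E_photon = 4.913 eV

This energy is carried away by the emitted photon.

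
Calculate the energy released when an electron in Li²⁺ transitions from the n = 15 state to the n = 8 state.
1.37 eV

The energy levels are E_n = -13.6057 Z² eV / n².

Energy at n = 15: E_15 = -13.6057 × 3² / 15² = -0.54423 eV
Energy at n = 8: E_8 = -13.6057 × 3² / 8² = -1.91330 eV

For emission (electron falling to lower state), the photon energy is:
E_photon = E_15 - E_8 = |-0.54423 - (-1.91330)|
E_photon = 1.37 eV

This energy is carried away by the emitted photon.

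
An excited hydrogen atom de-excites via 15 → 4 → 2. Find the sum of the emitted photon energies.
3.34 eV

The energy levels of hydrogen are E_n = -13.6057 / n² eV.

First transition (15 → 4):
ΔE₁ = |E_4 - E_15|
ΔE₁ = |-0.85035625 - (-0.06046978)| = 0.78989 eV

Second transition (4 → 2):
ΔE₂ = |E_2 - E_4|
ΔE₂ = |-3.40142500 - (-0.85035625)| = 2.55107 eV

Total energy released:
E_total = ΔE₁ + ΔE₂ = 0.78989 + 2.55107 = 3.34 eV

Note: This equals the direct transition 15 → 2: 3.34 eV ✓
Energy is conserved regardless of the path taken.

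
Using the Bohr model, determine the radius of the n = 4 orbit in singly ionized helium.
0.423342 nm (or 4.233418 Å)

The Bohr radius formula is:
r_n = n² a₀ / Z

where a₀ = 0.052917721 nm is the Bohr radius.

For He⁺ (Z = 2) at n = 4:
r_4 = 4² × 0.052917721 nm / 2
r_4 = 16 × 0.052917721 nm / 2
r_4 = 0.8466835 nm / 2
r_4 = 0.423342 nm

The electron orbits at approximately 0.423342 nm from the nucleus.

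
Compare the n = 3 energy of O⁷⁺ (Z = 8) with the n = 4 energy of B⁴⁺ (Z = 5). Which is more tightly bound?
O⁷⁺ at n = 3 (E = -96.7516 eV)

Using E_n = -13.6057 Z² / n² eV:

O⁷⁺ (Z = 8) at n = 3:
E = -13.6057 × 8² / 3² = -13.6057 × 64 / 9 = -96.7516444 eV

B⁴⁺ (Z = 5) at n = 4:
E = -13.6057 × 5² / 4² = -13.6057 × 25 / 16 = -21.2589063 eV

Since -96.7516444 eV < -21.2589063 eV,
O⁷⁺ at n = 3 is more tightly bound (requires more energy to ionize).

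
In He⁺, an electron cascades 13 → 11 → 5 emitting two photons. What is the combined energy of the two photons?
1.8549 eV

The energy levels of He⁺ are E_n = -13.6057 × 2² / n² eV.

First transition (13 → 11):
ΔE₁ = |E_11 - E_13|
ΔE₁ = |-0.4497752066 - (-0.3220284024)| = 0.1277468 eV

Second transition (11 → 5):
ΔE₂ = |E_5 - E_11|
ΔE₂ = |-2.1769120000 - (-0.4497752066)| = 1.7271368 eV

Total energy released:
E_total = ΔE₁ + ΔE₂ = 0.1277468 + 1.7271368 = 1.8549 eV

Note: This equals the direct transition 13 → 5: 1.8549 eV ✓
Energy is conserved regardless of the path taken.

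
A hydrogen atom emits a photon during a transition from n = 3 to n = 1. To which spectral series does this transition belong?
Lyman series

The spectral series in hydrogen are named based on the final (lower) energy level:
- Lyman series: n_final = 1 (ultraviolet)
- Balmer series: n_final = 2 (visible/near-UV)
- Paschen series: n_final = 3 (infrared)
- Brackett series: n_final = 4 (infrared)
- Pfund series: n_final = 5 (far infrared)

Since this transition ends at n = 1, it belongs to the Lyman series.

For reference, this 3 → 1 line has photon energy
ΔE = 13.6057 eV × (1/1² - 1/3²) = 12.09396 eV,
corresponding to wavelength λ = hc/ΔE = 1239.84 eV·nm / 12.09396 eV = 102.52 nm in the ultraviolet region.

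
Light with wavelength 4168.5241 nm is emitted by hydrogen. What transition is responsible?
n = 13 → n = 6

First, find the photon energy from the wavelength (hc = 1239.84 eV·nm):
E = hc/λ = 1239.84 eV·nm / 4168.5241 nm = 0.29742901 eV

The energy levels of hydrogen satisfy E_n = -13.6057 / n² eV, so an emission n_i → n_f releases
ΔE = 13.6057 × (1/n_f² − 1/n_i²) eV.

Setting ΔE equal to the photon energy:
1/n_f² − 1/n_i² = 0.29742901 / 13.6057 = 0.021860618

Since 1/n_i² must be positive, we need 1/n_f² > 0.021860618, i.e. n_f ≤ 6. For each allowed n_f, solve n_i = (1/n_f² − 0.021860618)^(−1/2) and check whether it is a whole number:
  n_f = 1: 1/n_i² = 1.000000000 − 0.021860618 = 0.978139382 → n_i = 1.011  (not an integer) ✗
  n_f = 2: 1/n_i² = 0.250000000 − 0.021860618 = 0.228139382 → n_i = 2.094  (not an integer) ✗
  n_f = 3: 1/n_i² = 0.111111111 − 0.021860618 = 0.089250493 → n_i = 3.347  (not an integer) ✗
  n_f = 4: 1/n_i² = 0.062500000 − 0.021860618 = 0.040639382 → n_i = 4.961  (not an integer) ✗
  n_f = 5: 1/n_i² = 0.040000000 − 0.021860618 = 0.018139382 → n_i = 7.425  (not an integer) ✗
  n_f = 6: 1/n_i² = 0.027777778 − 0.021860618 = 0.005917160 → n_i = 13.000  → integer, n_i = 13 ✓

Only n_f = 6 gives an integer upper level, n_i = 13.

The transition is from n = 13 to n = 6 (emission).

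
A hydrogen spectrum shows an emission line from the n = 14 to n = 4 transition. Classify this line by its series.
Brackett series

The spectral series in hydrogen are named based on the final (lower) energy level:
- Lyman series: n_final = 1 (ultraviolet)
- Balmer series: n_final = 2 (visible/near-UV)
- Paschen series: n_final = 3 (infrared)
- Brackett series: n_final = 4 (infrared)
- Pfund series: n_final = 5 (far infrared)

Since this transition ends at n = 4, it belongs to the Brackett series.

For reference, this 14 → 4 line has photon energy
ΔE = 13.6057 eV × (1/4² - 1/14²) = 0.78093941327 eV,
corresponding to wavelength λ = hc/ΔE = 1239.84 eV·nm / 0.78093941327 eV = 1587.62636 nm in the infrared region.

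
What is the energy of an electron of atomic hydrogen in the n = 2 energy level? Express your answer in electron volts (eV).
-3.4014 eV

The energy levels of a hydrogen-like atom are given by:
E_n = -13.6057 eV / n²

For n = 2:
E_2 = -13.6057 eV / 2²
E_2 = -13.6057 eV / 4
E_2 = -3.4014 eV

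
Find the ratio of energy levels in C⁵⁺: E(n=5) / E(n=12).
5.76000

Using E_n = -13.6057 Z² / n² eV with Z = 6:

E_5 = -13.6057 × 6² / 5² = -489.8052 / 25 = -19.59220800000 eV
E_12 = -13.6057 × 6² / 12² = -489.8052 / 144 = -3.40142500000 eV

The ratio is:
E_5/E_12 = (-19.59220800000) / (-3.40142500000)
E_5/E_12 = (-489.8052/25) / (-489.8052/144)
E_5/E_12 = 144/25
E_5/E_12 = 5.76000
(Note: the Z² factors cancel in the ratio.)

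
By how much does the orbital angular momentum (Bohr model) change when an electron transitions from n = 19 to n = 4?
1.58186e-33 J·s (or 15ℏ)

In the Bohr model, L_n = nℏ where ℏ = 1.0545718e-34 J·s.

L_19 = 19ℏ = 2.0036864e-33 J·s
L_4 = 4ℏ = 4.2182872e-34 J·s

ΔL = L_19 - L_4 = (19 - 4)ℏ = 15ℏ
ΔL = 15 × 1.0545718e-34 J·s = 1.58186e-33 J·s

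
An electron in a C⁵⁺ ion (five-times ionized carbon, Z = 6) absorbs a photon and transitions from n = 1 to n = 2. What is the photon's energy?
367.35390 eV

The energy levels of a hydrogen-like atom are E_n = -13.6057 Z² eV / n².

Energy at n = 1: E_1 = -13.6057 × 6² / 1² = -489.80520000 eV
Energy at n = 2: E_2 = -13.6057 × 6² / 2² = -122.45130000 eV

The excitation energy is the difference:
ΔE = E_2 - E_1
ΔE = -122.45130000 - (-489.80520000)
ΔE = 367.35390 eV

Since this is positive, energy must be absorbed (photon absorption).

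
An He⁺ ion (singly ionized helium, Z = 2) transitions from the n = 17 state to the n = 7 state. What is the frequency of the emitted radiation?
2.23025e+14 Hz

First, find the transition energy:
E_17 = -13.6057 × 2² / 17² = -0.188314187 eV
E_7 = -13.6057 × 2² / 7² = -1.110669388 eV
|ΔE| = |E_7 - E_17| = 0.922355201 eV

Convert to Joules: E = 0.922355201 eV × (1.602177 × 10⁻¹⁹ J/eV) = 1.4777763e-19 J

Using E = hf:
f = E/h = 1.4777763e-19 J / (6.62607 × 10⁻³⁴ J·s)
f = 2.23025e+14 Hz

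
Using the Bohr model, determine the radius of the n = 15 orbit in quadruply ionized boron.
2.3813 nm (or 23.8130 Å)

The Bohr radius formula is:
r_n = n² a₀ / Z

where a₀ = 0.0529177 nm is the Bohr radius.

For B⁴⁺ (Z = 5) at n = 15:
r_15 = 15² × 0.0529177 nm / 5
r_15 = 225 × 0.0529177 nm / 5
r_15 = 11.90648 nm / 5
r_15 = 2.3813 nm

The electron orbits at approximately 2.3813 nm from the nucleus.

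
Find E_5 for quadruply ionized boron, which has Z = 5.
-13.605700 eV

For hydrogen-like ions, the energy levels scale with Z²:
E_n = -13.6057 Z² / n² eV

For B⁴⁺ (Z = 5) at n = 5:
E_5 = -13.6057 × 5² / 5²
E_5 = -13.6057 × 25 / 25
E_5 = -340.1425 / 25
E_5 = -13.605700 eV

The energy is 25 times more negative than hydrogen at the same n due to the stronger nuclear charge.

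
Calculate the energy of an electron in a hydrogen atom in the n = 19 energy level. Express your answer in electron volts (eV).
-0.04 eV

The energy levels of a hydrogen-like atom are given by:
E_n = -13.6057 eV / n²

For n = 19:
E_19 = -13.6057 eV / 19²
E_19 = -13.6057 eV / 361
E_19 = -0.04 eV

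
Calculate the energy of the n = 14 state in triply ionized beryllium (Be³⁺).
-1.11 eV

For hydrogen-like ions, the energy levels scale with Z²:
E_n = -13.6057 Z² / n² eV

For Be³⁺ (Z = 4) at n = 14:
E_14 = -13.6057 × 4² / 14²
E_14 = -13.6057 × 16 / 196
E_14 = -217.6912 / 196
E_14 = -1.11 eV

The energy is 16 times more negative than hydrogen at the same n due to the stronger nuclear charge.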